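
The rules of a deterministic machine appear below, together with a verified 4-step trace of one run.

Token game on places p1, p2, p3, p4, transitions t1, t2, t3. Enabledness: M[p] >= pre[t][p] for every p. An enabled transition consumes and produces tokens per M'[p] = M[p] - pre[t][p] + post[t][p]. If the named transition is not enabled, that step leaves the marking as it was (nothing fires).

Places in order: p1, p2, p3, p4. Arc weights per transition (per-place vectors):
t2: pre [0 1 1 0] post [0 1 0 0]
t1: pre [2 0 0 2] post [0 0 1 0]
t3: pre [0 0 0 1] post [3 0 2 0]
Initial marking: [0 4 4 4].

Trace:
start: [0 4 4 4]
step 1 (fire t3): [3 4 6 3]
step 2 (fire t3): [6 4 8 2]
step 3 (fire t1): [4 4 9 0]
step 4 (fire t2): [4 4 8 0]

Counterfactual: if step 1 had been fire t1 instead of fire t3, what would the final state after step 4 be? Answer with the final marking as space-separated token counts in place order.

(re-executing from step 1 with the substitution; state before step 1: [0 4 4 4])
step 1 (fire t1): [0 4 4 4]
step 2 (fire t3): [3 4 6 3]
step 3 (fire t1): [1 4 7 1]
step 4 (fire t2): [1 4 6 1]

1 4 6 1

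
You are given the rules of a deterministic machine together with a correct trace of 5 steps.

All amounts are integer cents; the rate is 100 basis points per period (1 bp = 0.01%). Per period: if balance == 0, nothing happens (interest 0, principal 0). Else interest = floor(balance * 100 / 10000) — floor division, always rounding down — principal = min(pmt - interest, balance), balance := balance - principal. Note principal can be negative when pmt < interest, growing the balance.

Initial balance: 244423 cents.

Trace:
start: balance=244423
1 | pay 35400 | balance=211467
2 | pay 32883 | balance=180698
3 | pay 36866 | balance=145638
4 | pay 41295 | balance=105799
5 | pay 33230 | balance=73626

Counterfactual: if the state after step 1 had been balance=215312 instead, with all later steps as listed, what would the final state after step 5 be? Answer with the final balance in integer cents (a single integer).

state after step 1 := balance=215312
2 | pay 32883 | balance=184582
3 | pay 36866 | balance=149561
4 | pay 41295 | balance=109761
5 | pay 33230 | balance=77628

77628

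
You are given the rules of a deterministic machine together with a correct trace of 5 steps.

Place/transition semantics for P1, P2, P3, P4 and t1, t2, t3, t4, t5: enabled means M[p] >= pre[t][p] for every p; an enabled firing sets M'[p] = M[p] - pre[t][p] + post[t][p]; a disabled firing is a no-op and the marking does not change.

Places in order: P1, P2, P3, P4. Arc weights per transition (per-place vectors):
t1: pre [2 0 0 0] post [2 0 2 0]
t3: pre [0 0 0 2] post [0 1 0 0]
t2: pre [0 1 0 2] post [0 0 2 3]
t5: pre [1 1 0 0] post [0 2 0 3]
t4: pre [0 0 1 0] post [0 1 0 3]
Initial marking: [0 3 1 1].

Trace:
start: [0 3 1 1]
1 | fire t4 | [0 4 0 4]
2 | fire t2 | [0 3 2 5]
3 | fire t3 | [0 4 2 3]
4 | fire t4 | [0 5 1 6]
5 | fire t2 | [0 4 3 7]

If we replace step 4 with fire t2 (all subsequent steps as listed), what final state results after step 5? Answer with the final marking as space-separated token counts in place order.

0 2 6 5

(re-executing from step 4 with the substitution; state before step 4: [0 4 2 3])
4 | fire t2 | [0 3 4 4]
5 | fire t2 | [0 2 6 5]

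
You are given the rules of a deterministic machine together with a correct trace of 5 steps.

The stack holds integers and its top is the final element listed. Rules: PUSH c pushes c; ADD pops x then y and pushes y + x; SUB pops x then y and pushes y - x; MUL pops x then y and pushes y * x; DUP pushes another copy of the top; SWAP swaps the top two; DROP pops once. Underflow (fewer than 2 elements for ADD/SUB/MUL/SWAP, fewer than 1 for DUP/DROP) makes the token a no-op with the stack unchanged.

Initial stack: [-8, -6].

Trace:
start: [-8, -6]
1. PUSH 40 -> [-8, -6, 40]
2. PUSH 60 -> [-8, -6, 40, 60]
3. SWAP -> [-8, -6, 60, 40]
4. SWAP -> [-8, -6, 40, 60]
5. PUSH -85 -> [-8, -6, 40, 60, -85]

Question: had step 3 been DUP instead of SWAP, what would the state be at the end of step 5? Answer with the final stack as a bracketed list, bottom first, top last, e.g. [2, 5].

(re-executing from step 3 with the substitution; state before step 3: [-8, -6, 40, 60])
3. DUP -> [-8, -6, 40, 60, 60]
4. SWAP -> [-8, -6, 40, 60, 60]
5. PUSH -85 -> [-8, -6, 40, 60, 60, -85]

[-8, -6, 40, 60, 60, -85]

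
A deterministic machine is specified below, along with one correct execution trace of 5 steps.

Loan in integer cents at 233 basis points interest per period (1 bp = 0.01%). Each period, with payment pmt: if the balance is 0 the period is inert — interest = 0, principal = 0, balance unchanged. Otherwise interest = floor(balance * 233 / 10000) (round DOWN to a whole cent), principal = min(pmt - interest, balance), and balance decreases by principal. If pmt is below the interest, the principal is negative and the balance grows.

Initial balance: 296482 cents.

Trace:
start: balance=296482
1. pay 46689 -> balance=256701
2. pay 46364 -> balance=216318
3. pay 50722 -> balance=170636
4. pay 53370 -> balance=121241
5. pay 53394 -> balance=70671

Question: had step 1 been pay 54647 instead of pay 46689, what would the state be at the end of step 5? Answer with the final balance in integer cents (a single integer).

61945

(re-executing from step 1 with the substitution; state before step 1: balance=296482)
1. pay 54647 -> balance=248743
2. pay 46364 -> balance=208174
3. pay 50722 -> balance=162302
4. pay 53370 -> balance=112713
5. pay 53394 -> balance=61945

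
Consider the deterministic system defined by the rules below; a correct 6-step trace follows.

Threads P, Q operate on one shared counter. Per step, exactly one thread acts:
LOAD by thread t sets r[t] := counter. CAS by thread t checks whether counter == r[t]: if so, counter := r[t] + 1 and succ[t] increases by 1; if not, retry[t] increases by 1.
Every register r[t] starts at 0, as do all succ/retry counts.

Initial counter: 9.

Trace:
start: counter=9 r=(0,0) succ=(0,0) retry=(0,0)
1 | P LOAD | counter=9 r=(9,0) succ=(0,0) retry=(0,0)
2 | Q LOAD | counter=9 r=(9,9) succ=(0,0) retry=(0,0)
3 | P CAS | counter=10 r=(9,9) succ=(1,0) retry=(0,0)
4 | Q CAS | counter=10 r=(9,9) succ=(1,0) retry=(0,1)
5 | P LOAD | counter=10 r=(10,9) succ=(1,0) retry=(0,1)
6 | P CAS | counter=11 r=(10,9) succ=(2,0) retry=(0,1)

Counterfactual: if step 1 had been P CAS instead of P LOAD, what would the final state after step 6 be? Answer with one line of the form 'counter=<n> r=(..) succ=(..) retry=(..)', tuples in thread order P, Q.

(re-executing from step 1 with the substitution; state before step 1: counter=9 r=(0,0) succ=(0,0) retry=(0,0))
1 | P CAS | counter=9 r=(0,0) succ=(0,0) retry=(1,0)
2 | Q LOAD | counter=9 r=(0,9) succ=(0,0) retry=(1,0)
3 | P CAS | counter=9 r=(0,9) succ=(0,0) retry=(2,0)
4 | Q CAS | counter=10 r=(0,9) succ=(0,1) retry=(2,0)
5 | P LOAD | counter=10 r=(10,9) succ=(0,1) retry=(2,0)
6 | P CAS | counter=11 r=(10,9) succ=(1,1) retry=(2,0)

counter=11 r=(10,9) succ=(1,1) retry=(2,0)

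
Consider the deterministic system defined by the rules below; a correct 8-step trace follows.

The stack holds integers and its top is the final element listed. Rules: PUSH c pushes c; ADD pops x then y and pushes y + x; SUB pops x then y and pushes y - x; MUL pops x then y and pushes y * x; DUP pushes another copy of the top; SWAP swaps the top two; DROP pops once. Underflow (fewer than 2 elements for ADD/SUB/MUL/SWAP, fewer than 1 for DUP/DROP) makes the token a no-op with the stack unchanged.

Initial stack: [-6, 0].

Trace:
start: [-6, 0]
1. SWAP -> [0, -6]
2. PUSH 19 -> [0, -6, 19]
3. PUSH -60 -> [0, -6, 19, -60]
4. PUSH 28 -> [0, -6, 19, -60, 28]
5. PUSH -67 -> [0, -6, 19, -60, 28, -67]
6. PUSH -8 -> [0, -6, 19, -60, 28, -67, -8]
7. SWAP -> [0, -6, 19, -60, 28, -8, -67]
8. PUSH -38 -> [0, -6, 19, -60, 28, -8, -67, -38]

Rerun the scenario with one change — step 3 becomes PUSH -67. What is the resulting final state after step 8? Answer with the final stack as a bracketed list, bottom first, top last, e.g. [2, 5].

(re-executing from step 3 with the substitution; state before step 3: [0, -6, 19])
3. PUSH -67 -> [0, -6, 19, -67]
4. PUSH 28 -> [0, -6, 19, -67, 28]
5. PUSH -67 -> [0, -6, 19, -67, 28, -67]
6. PUSH -8 -> [0, -6, 19, -67, 28, -67, -8]
7. SWAP -> [0, -6, 19, -67, 28, -8, -67]
8. PUSH -38 -> [0, -6, 19, -67, 28, -8, -67, -38]

[0, -6, 19, -67, 28, -8, -67, -38]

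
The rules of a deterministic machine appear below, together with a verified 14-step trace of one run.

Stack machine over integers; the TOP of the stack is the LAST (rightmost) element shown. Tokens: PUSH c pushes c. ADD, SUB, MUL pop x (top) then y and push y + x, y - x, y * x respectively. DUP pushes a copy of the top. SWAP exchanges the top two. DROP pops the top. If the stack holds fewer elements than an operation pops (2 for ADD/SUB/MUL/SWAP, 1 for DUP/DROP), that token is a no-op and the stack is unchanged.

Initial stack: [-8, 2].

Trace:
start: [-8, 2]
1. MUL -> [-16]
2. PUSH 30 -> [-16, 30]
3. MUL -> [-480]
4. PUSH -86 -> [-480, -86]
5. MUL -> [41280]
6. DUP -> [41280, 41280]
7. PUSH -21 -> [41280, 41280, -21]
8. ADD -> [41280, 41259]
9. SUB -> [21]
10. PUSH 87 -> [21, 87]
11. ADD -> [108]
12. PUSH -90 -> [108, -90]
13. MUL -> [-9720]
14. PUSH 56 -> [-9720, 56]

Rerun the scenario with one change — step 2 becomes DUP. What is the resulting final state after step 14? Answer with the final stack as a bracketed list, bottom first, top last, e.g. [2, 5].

(re-executing from step 2 with the substitution; state before step 2: [-16])
2. DUP -> [-16, -16]
3. MUL -> [256]
4. PUSH -86 -> [256, -86]
5. MUL -> [-22016]
6. DUP -> [-22016, -22016]
7. PUSH -21 -> [-22016, -22016, -21]
8. ADD -> [-22016, -22037]
9. SUB -> [21]
10. PUSH 87 -> [21, 87]
11. ADD -> [108]
12. PUSH -90 -> [108, -90]
13. MUL -> [-9720]
14. PUSH 56 -> [-9720, 56]

[-9720, 56]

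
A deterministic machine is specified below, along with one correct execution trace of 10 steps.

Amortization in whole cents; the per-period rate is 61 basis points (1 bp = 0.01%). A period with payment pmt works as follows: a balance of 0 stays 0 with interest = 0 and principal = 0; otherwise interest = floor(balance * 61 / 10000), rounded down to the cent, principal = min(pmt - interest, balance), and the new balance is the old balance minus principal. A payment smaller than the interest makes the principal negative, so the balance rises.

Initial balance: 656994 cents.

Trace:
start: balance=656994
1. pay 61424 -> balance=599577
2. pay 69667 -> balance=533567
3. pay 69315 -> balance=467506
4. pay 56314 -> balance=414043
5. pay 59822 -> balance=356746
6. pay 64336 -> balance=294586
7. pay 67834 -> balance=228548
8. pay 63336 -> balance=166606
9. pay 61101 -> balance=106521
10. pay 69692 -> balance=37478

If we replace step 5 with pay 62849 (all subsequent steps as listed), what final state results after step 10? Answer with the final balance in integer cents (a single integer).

(re-executing from step 5 with the substitution; state before step 5: balance=414043)
5. pay 62849 -> balance=353719
6. pay 64336 -> balance=291540
7. pay 67834 -> balance=225484
8. pay 63336 -> balance=163523
9. pay 61101 -> balance=103419
10. pay 69692 -> balance=34357

34357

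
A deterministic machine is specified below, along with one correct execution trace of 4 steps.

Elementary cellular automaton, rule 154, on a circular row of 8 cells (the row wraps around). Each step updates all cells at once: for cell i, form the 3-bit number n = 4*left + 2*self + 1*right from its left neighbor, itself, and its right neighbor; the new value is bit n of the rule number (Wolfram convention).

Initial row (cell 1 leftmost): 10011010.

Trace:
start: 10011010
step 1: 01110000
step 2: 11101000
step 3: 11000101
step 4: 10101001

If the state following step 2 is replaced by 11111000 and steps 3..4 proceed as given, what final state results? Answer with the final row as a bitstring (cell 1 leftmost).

state after step 2 := 11111000
step 3: 11110101
step 4: 11100001

11100001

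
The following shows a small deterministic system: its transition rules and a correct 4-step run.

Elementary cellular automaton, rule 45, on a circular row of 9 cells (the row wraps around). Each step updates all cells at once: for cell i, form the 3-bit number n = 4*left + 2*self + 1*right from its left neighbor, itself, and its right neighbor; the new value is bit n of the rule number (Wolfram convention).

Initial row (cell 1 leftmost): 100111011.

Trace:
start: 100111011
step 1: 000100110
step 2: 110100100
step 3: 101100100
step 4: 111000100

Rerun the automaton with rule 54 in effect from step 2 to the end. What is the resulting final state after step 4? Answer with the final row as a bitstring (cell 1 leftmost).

(re-executing steps 2..4 under rule 54; state before step 2: 000100110)
step 2: 001111001
step 3: 110000111
step 4: 001001000

001001000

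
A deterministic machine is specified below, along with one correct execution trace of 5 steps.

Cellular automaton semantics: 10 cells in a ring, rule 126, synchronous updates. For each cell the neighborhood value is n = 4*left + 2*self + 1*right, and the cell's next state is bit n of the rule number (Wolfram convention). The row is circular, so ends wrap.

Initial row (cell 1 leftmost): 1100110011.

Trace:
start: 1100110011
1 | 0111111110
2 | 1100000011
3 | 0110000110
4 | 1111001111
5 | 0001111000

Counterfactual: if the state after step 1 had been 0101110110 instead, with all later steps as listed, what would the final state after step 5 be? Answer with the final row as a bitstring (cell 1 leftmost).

state after step 1 := 0101110110
2 | 1111011111
3 | 0001110000
4 | 0011011000
5 | 0111111100

0111111100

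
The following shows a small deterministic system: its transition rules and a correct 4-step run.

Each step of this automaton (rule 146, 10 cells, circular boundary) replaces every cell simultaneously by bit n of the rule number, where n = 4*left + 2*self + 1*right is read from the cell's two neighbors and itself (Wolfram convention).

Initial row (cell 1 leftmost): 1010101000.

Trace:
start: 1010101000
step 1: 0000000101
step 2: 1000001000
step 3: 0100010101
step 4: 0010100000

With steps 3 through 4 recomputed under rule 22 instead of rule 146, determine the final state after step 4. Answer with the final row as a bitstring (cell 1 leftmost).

0010100000

(re-executing steps 3..4 under rule 22; state before step 3: 1000001000)
step 3: 1100011101
step 4: 0010100000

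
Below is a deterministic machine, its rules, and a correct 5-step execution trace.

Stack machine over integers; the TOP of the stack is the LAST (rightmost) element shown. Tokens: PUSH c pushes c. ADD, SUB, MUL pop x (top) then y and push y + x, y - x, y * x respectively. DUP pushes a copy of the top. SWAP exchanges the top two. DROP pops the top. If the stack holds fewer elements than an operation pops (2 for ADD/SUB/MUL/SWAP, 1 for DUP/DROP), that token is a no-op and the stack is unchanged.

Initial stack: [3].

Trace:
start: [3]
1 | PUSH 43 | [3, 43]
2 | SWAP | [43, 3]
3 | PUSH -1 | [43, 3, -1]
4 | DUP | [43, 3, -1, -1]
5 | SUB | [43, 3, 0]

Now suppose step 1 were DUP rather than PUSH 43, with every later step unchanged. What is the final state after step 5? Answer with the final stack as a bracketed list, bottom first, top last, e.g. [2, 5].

[3, 3, 0]

(re-executing from step 1 with the substitution; state before step 1: [3])
1 | DUP | [3, 3]
2 | SWAP | [3, 3]
3 | PUSH -1 | [3, 3, -1]
4 | DUP | [3, 3, -1, -1]
5 | SUB | [3, 3, 0]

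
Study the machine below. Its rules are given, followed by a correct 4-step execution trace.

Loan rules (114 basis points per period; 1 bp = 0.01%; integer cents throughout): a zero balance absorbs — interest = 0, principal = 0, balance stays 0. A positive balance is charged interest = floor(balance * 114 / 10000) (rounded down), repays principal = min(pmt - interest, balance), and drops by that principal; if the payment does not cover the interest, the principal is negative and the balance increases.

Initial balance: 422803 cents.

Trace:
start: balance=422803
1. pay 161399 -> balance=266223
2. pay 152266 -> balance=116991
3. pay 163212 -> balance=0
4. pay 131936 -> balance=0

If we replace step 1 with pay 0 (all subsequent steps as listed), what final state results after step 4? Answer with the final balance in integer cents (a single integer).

(re-executing from step 1 with the substitution; state before step 1: balance=422803)
1. pay 0 -> balance=427622
2. pay 152266 -> balance=280230
3. pay 163212 -> balance=120212
4. pay 131936 -> balance=0

0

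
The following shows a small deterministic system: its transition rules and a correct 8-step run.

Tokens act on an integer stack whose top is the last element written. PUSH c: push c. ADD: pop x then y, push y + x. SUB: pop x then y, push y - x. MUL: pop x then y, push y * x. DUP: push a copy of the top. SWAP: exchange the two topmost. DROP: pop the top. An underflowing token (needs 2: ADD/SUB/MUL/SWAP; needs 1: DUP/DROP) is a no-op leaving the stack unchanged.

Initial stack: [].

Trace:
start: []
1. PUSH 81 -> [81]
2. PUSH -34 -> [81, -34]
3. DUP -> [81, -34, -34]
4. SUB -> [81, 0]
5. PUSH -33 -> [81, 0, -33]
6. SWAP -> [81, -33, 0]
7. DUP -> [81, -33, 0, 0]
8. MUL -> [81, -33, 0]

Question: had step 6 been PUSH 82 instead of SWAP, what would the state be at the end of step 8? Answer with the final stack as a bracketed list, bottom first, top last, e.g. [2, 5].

(re-executing from step 6 with the substitution; state before step 6: [81, 0, -33])
6. PUSH 82 -> [81, 0, -33, 82]
7. DUP -> [81, 0, -33, 82, 82]
8. MUL -> [81, 0, -33, 6724]

[81, 0, -33, 6724]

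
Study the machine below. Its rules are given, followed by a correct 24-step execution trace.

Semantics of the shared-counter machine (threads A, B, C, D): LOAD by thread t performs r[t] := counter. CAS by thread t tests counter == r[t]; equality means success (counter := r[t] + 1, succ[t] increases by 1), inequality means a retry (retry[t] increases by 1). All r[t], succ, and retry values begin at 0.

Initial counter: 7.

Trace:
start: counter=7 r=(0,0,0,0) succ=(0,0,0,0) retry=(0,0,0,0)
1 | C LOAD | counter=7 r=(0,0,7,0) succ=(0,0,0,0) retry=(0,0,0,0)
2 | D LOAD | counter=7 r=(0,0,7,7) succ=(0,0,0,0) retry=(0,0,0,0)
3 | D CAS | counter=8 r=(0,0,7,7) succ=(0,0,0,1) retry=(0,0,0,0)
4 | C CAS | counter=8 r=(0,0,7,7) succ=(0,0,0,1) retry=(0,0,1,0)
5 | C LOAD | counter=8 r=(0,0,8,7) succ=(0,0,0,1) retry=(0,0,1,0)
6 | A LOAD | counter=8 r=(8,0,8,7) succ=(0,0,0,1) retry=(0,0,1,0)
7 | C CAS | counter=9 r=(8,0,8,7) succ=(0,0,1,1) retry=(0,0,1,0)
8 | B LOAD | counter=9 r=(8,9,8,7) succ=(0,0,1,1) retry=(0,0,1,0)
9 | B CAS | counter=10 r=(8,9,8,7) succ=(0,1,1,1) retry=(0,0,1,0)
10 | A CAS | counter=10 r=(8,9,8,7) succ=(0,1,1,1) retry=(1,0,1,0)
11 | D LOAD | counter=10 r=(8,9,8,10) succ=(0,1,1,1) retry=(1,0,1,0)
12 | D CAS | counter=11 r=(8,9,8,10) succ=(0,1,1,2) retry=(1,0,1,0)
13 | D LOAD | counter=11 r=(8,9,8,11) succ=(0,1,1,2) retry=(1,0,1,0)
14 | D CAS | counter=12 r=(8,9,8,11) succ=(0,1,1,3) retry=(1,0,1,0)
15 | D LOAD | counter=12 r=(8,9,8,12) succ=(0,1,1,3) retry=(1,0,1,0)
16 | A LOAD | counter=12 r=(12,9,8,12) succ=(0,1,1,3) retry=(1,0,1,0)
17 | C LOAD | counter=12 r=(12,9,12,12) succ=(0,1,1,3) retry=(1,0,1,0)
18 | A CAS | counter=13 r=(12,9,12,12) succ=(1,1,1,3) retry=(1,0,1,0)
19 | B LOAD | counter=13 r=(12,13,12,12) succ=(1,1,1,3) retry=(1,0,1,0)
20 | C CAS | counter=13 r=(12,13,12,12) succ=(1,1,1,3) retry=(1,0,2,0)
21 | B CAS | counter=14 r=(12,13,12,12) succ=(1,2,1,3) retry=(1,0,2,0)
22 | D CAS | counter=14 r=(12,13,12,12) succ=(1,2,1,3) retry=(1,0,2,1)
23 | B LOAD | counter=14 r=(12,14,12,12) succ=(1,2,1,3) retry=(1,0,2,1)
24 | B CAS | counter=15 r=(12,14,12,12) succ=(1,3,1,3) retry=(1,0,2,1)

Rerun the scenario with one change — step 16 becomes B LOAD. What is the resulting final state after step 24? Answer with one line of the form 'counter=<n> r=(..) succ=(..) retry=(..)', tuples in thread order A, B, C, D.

(re-executing from step 16 with the substitution; state before step 16: counter=12 r=(8,9,8,12) succ=(0,1,1,3) retry=(1,0,1,0))
16 | B LOAD | counter=12 r=(8,12,8,12) succ=(0,1,1,3) retry=(1,0,1,0)
17 | C LOAD | counter=12 r=(8,12,12,12) succ=(0,1,1,3) retry=(1,0,1,0)
18 | A CAS | counter=12 r=(8,12,12,12) succ=(0,1,1,3) retry=(2,0,1,0)
19 | B LOAD | counter=12 r=(8,12,12,12) succ=(0,1,1,3) retry=(2,0,1,0)
20 | C CAS | counter=13 r=(8,12,12,12) succ=(0,1,2,3) retry=(2,0,1,0)
21 | B CAS | counter=13 r=(8,12,12,12) succ=(0,1,2,3) retry=(2,1,1,0)
22 | D CAS | counter=13 r=(8,12,12,12) succ=(0,1,2,3) retry=(2,1,1,1)
23 | B LOAD | counter=13 r=(8,13,12,12) succ=(0,1,2,3) retry=(2,1,1,1)
24 | B CAS | counter=14 r=(8,13,12,12) succ=(0,2,2,3) retry=(2,1,1,1)

counter=14 r=(8,13,12,12) succ=(0,2,2,3) retry=(2,1,1,1)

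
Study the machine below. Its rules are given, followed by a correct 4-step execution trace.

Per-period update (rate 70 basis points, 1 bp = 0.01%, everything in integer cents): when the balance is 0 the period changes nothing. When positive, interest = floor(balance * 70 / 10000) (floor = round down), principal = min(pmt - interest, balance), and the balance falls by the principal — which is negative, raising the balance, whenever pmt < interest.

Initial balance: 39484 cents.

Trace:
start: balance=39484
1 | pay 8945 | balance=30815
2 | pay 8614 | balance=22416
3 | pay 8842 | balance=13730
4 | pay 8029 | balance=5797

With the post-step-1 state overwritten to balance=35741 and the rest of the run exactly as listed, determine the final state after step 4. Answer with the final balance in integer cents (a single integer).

state after step 1 := balance=35741
2 | pay 8614 | balance=27377
3 | pay 8842 | balance=18726
4 | pay 8029 | balance=10828

10828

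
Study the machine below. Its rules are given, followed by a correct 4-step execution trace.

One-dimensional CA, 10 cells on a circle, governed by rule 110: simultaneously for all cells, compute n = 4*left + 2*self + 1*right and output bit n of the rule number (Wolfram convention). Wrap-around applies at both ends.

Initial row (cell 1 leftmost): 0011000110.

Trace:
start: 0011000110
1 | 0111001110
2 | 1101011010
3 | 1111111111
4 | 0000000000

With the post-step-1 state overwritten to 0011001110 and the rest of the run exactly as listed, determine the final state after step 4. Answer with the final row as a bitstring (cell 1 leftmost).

state after step 1 := 0011001110
2 | 0111011010
3 | 1101111110
4 | 1111000011

1111000011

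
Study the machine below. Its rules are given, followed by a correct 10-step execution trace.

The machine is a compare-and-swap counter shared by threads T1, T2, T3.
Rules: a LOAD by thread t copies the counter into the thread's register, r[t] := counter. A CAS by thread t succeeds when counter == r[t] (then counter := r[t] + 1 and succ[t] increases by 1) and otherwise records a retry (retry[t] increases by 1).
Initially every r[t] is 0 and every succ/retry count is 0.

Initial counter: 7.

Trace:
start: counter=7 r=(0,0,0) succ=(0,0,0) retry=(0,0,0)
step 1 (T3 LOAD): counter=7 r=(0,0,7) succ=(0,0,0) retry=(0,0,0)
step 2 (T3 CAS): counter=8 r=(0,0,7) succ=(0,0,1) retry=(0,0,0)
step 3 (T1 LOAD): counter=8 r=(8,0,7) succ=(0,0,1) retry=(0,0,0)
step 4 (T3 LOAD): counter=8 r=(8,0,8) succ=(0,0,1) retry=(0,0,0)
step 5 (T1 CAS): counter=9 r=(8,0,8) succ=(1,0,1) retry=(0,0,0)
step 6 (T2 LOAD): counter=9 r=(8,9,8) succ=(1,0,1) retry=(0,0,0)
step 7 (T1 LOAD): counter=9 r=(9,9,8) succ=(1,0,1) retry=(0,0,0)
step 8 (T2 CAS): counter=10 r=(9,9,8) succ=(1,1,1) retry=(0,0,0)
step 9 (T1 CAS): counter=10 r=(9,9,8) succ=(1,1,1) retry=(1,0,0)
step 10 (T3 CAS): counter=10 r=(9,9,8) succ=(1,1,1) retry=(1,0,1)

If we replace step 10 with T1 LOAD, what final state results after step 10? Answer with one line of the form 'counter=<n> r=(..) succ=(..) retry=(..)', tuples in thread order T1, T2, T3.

(re-executing from step 10 with the substitution; state before step 10: counter=10 r=(9,9,8) succ=(1,1,1) retry=(1,0,0))
step 10 (T1 LOAD): counter=10 r=(10,9,8) succ=(1,1,1) retry=(1,0,0)

counter=10 r=(10,9,8) succ=(1,1,1) retry=(1,0,0)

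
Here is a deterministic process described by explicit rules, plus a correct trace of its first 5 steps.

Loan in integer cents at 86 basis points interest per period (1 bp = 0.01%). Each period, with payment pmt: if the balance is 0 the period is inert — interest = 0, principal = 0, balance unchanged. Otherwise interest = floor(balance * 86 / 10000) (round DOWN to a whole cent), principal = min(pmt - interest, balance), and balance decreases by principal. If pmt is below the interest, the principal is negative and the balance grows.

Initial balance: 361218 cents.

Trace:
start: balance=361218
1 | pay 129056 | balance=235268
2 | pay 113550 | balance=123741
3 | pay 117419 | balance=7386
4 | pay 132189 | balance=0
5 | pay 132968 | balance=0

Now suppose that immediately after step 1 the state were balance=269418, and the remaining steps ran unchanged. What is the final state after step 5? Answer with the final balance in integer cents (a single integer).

0

state after step 1 := balance=269418
2 | pay 113550 | balance=158184
3 | pay 117419 | balance=42125
4 | pay 132189 | balance=0
5 | pay 132968 | balance=0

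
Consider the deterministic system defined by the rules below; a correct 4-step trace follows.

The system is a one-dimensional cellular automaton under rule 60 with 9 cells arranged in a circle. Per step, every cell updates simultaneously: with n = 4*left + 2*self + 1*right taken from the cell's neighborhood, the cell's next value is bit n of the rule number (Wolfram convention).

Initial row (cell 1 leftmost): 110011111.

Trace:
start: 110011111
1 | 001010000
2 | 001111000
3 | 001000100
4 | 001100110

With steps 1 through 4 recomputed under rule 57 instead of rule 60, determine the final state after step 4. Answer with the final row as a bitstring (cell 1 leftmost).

(re-executing steps 1..4 under rule 57; state before step 1: 110011111)
1 | 001010000
2 | 100101111
3 | 010011000
4 | 001010111

001010111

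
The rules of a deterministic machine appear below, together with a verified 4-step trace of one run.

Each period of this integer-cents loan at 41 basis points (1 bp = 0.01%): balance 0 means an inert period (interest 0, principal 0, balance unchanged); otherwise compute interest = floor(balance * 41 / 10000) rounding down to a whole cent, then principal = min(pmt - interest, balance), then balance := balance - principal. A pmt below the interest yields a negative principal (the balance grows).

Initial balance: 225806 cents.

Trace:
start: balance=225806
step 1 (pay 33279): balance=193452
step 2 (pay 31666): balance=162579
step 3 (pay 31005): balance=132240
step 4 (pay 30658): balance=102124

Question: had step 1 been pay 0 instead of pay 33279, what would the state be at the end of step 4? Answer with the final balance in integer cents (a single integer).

(re-executing from step 1 with the substitution; state before step 1: balance=225806)
step 1 (pay 0): balance=226731
step 2 (pay 31666): balance=195994
step 3 (pay 31005): balance=165792
step 4 (pay 30658): balance=135813

135813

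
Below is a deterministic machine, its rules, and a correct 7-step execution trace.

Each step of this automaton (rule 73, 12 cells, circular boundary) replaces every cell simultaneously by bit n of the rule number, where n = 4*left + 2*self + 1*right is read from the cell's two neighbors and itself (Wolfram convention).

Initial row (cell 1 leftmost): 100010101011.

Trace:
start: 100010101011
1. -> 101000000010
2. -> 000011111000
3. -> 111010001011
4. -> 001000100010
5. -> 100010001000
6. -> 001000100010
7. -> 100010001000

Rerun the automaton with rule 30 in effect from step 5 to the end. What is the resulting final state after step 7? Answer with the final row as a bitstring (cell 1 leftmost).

(re-executing steps 5..7 under rule 30; state before step 5: 001000100010)
5. -> 011101110111
6. -> 010001000100
7. -> 111011101110

111011101110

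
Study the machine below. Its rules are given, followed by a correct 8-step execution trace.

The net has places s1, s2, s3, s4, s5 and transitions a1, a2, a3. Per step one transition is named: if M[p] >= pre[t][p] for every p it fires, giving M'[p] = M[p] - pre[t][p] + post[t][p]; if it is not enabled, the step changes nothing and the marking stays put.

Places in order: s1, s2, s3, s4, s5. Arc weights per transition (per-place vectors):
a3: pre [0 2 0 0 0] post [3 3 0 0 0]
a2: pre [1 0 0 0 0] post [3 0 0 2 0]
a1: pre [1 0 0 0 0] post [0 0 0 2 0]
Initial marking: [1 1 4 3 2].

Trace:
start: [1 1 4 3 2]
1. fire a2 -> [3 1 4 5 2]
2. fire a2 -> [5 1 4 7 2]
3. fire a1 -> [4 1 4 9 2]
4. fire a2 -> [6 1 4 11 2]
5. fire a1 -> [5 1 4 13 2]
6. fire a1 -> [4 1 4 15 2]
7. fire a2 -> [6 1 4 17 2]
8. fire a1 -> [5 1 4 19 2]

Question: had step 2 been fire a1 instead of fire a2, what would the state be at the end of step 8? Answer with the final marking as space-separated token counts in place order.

2 1 4 19 2

(re-executing from step 2 with the substitution; state before step 2: [3 1 4 5 2])
2. fire a1 -> [2 1 4 7 2]
3. fire a1 -> [1 1 4 9 2]
4. fire a2 -> [3 1 4 11 2]
5. fire a1 -> [2 1 4 13 2]
6. fire a1 -> [1 1 4 15 2]
7. fire a2 -> [3 1 4 17 2]
8. fire a1 -> [2 1 4 19 2]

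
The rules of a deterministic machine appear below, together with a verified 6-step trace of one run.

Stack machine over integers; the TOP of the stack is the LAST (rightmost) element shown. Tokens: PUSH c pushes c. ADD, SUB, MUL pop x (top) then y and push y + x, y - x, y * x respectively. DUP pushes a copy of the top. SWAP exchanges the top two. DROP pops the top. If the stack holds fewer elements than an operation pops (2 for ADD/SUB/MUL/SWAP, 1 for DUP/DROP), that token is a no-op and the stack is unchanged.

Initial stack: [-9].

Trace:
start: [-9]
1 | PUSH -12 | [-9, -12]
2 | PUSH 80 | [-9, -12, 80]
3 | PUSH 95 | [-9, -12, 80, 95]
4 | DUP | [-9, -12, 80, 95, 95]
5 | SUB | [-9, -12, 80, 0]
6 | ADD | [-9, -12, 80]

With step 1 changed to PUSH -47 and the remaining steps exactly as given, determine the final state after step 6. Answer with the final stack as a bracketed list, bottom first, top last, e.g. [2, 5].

(re-executing from step 1 with the substitution; state before step 1: [-9])
1 | PUSH -47 | [-9, -47]
2 | PUSH 80 | [-9, -47, 80]
3 | PUSH 95 | [-9, -47, 80, 95]
4 | DUP | [-9, -47, 80, 95, 95]
5 | SUB | [-9, -47, 80, 0]
6 | ADD | [-9, -47, 80]

[-9, -47, 80]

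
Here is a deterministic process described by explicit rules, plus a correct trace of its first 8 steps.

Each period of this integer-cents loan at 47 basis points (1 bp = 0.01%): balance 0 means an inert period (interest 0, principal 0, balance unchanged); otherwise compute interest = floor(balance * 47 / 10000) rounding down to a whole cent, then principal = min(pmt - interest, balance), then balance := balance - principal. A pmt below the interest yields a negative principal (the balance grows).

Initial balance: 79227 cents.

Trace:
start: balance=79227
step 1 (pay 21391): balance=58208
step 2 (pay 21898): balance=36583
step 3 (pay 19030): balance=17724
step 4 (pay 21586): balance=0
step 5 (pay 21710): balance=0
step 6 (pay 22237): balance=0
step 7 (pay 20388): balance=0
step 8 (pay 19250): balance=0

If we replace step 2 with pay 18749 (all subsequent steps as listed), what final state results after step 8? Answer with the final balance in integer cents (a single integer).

0

(re-executing from step 2 with the substitution; state before step 2: balance=58208)
step 2 (pay 18749): balance=39732
step 3 (pay 19030): balance=20888
step 4 (pay 21586): balance=0
step 5 (pay 21710): balance=0
step 6 (pay 22237): balance=0
step 7 (pay 20388): balance=0
step 8 (pay 19250): balance=0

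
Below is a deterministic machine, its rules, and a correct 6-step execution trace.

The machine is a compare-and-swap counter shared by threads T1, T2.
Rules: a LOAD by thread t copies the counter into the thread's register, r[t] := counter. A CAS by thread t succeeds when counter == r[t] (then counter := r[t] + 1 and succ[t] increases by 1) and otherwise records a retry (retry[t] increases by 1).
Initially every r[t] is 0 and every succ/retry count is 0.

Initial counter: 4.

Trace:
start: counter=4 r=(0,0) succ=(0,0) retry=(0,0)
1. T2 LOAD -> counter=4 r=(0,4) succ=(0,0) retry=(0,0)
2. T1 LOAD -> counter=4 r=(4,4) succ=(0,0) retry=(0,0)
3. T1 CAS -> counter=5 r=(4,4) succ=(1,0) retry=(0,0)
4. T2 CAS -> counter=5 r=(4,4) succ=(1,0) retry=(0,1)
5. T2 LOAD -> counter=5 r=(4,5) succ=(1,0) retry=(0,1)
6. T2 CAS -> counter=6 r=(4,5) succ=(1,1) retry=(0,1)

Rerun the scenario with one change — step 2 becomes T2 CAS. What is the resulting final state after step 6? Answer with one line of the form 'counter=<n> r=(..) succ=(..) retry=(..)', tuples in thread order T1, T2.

(re-executing from step 2 with the substitution; state before step 2: counter=4 r=(0,4) succ=(0,0) retry=(0,0))
2. T2 CAS -> counter=5 r=(0,4) succ=(0,1) retry=(0,0)
3. T1 CAS -> counter=5 r=(0,4) succ=(0,1) retry=(1,0)
4. T2 CAS -> counter=5 r=(0,4) succ=(0,1) retry=(1,1)
5. T2 LOAD -> counter=5 r=(0,5) succ=(0,1) retry=(1,1)
6. T2 CAS -> counter=6 r=(0,5) succ=(0,2) retry=(1,1)

counter=6 r=(0,5) succ=(0,2) retry=(1,1)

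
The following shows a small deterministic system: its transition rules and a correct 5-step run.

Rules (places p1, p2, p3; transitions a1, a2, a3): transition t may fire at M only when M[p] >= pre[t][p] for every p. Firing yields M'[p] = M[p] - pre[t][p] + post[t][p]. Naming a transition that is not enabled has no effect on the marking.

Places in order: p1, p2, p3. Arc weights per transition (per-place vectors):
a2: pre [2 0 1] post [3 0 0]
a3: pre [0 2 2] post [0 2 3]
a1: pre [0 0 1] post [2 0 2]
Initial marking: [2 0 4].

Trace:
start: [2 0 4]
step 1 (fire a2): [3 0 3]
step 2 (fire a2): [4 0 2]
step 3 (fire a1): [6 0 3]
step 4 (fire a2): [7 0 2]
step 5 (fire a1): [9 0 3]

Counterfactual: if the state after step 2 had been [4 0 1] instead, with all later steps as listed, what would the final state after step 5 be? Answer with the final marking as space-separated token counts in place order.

state after step 2 := [4 0 1]
step 3 (fire a1): [6 0 2]
step 4 (fire a2): [7 0 1]
step 5 (fire a1): [9 0 2]

9 0 2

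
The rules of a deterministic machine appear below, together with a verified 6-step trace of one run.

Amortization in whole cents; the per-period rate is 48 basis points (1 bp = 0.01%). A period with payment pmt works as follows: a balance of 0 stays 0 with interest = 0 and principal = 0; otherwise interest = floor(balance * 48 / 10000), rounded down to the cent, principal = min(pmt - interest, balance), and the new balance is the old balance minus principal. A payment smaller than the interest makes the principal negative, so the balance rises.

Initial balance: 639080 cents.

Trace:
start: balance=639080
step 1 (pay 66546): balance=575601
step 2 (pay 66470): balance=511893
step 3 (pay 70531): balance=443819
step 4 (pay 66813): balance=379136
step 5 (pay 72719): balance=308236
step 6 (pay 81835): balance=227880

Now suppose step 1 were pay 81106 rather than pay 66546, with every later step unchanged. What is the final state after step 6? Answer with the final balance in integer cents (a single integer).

212966

(re-executing from step 1 with the substitution; state before step 1: balance=639080)
step 1 (pay 81106): balance=561041
step 2 (pay 66470): balance=497263
step 3 (pay 70531): balance=429118
step 4 (pay 66813): balance=364364
step 5 (pay 72719): balance=293393
step 6 (pay 81835): balance=212966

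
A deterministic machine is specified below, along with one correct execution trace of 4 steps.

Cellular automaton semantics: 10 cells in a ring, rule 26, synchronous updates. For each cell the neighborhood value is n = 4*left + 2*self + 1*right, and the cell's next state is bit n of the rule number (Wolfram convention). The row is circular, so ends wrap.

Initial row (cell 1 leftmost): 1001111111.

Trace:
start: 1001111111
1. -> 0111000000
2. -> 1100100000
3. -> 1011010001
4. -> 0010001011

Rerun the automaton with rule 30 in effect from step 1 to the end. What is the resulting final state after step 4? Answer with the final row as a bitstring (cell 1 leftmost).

0010001011

(re-executing steps 1..4 under rule 30; state before step 1: 1001111111)
1. -> 0111000000
2. -> 1100100000
3. -> 1011110001
4. -> 0010001011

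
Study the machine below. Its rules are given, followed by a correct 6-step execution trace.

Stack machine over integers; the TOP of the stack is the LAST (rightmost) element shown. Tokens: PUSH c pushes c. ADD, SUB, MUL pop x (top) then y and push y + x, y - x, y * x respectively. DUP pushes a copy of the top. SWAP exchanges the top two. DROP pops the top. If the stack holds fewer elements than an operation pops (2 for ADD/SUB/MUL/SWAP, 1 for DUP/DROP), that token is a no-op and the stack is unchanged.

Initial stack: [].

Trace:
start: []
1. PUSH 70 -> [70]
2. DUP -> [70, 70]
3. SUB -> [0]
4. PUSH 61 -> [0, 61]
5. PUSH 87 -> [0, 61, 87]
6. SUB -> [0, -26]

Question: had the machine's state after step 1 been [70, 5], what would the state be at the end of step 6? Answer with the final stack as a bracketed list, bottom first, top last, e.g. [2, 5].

state after step 1 := [70, 5]
2. DUP -> [70, 5, 5]
3. SUB -> [70, 0]
4. PUSH 61 -> [70, 0, 61]
5. PUSH 87 -> [70, 0, 61, 87]
6. SUB -> [70, 0, -26]

[70, 0, -26]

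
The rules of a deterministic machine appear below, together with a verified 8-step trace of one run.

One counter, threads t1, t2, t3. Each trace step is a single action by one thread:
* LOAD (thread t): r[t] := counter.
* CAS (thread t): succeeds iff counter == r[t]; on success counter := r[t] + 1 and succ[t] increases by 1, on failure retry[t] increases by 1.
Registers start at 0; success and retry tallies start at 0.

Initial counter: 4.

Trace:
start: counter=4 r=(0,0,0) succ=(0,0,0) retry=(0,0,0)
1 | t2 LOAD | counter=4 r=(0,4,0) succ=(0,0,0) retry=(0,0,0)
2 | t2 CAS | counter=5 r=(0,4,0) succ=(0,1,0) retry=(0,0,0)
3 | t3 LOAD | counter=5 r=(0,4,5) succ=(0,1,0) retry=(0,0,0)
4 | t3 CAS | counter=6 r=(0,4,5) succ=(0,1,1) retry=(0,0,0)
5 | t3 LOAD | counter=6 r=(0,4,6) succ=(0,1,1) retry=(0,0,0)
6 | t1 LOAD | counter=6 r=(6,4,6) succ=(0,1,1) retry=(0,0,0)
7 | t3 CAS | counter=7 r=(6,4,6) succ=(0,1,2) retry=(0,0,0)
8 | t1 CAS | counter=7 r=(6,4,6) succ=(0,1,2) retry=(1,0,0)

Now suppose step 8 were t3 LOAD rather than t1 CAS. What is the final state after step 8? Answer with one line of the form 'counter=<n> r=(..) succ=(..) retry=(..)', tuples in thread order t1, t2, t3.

(re-executing from step 8 with the substitution; state before step 8: counter=7 r=(6,4,6) succ=(0,1,2) retry=(0,0,0))
8 | t3 LOAD | counter=7 r=(6,4,7) succ=(0,1,2) retry=(0,0,0)

counter=7 r=(6,4,7) succ=(0,1,2) retry=(0,0,0)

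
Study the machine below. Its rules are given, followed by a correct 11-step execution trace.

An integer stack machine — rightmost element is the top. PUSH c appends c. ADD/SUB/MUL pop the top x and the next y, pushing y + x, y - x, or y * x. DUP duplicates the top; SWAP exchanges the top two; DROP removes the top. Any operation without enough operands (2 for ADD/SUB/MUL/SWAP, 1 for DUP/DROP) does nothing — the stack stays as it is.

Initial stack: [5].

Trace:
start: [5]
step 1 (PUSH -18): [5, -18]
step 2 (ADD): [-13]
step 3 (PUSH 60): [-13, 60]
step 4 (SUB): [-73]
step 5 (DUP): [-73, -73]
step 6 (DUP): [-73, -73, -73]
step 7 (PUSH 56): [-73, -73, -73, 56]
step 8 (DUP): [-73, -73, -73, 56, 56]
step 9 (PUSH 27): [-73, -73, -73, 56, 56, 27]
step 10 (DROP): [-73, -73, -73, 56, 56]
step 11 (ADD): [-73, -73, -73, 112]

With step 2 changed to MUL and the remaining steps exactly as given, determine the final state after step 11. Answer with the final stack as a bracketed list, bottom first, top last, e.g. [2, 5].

[-150, -150, -150, 112]

(re-executing from step 2 with the substitution; state before step 2: [5, -18])
step 2 (MUL): [-90]
step 3 (PUSH 60): [-90, 60]
step 4 (SUB): [-150]
step 5 (DUP): [-150, -150]
step 6 (DUP): [-150, -150, -150]
step 7 (PUSH 56): [-150, -150, -150, 56]
step 8 (DUP): [-150, -150, -150, 56, 56]
step 9 (PUSH 27): [-150, -150, -150, 56, 56, 27]
step 10 (DROP): [-150, -150, -150, 56, 56]
step 11 (ADD): [-150, -150, -150, 112]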